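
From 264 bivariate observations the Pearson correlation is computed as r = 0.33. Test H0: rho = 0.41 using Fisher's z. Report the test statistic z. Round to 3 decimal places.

-1.499

z_r = atanh(0.33) = 0.342828,  z_0 = atanh(0.41) = 0.435611
SE = 1/√(n−3) = 1/√261 = 0.061898
z = (z_r − z_0)/SE = (0.342828 − 0.435611) / 0.061898 = -0.092783 / 0.061898 = -1.499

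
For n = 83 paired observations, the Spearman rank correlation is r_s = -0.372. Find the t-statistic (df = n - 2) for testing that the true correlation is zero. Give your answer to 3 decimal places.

-3.607

1 − r_s² = 1 − 0.138384 = 0.861616;  √(1−r_s²) = 0.928233
√(n−2) = √81 = 9.000000
t = r_s·√(n−2)/√(1−r_s²) = -0.372 · 9.000000 / 0.928233 = -3.607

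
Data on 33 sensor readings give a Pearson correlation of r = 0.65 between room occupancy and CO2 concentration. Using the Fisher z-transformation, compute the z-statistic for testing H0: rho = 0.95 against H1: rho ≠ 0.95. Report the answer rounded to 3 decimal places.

-5.787

z_r = atanh(0.65) = 0.775299,  z_0 = atanh(0.95) = 1.831781
SE = 1/√(n−3) = 1/√30 = 0.182574
z = (z_r − z_0)/SE = (0.775299 − 1.831781) / 0.182574 = -1.056482 / 0.182574 = -5.787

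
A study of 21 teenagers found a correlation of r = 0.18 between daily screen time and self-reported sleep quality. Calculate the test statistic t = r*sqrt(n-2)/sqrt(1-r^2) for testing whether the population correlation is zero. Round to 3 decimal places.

1 − r² = 1 − 0.0324 = 0.9676;  √(1−r²) = 0.983667
√(n−2) = √19 = 4.358899
t = r·√(n−2)/√(1−r²) = 0.18 · 4.358899 / 0.983667 = 0.798

0.798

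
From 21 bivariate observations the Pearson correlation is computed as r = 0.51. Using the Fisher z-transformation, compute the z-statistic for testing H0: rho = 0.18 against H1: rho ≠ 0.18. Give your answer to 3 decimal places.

z_r = atanh(0.51) = 0.562730,  z_0 = atanh(0.18) = 0.181983
SE = 1/√(n−3) = 1/√18 = 0.235702
z = (z_r − z_0)/SE = (0.562730 − 0.181983) / 0.235702 = 0.380747 / 0.235702 = 1.615

1.615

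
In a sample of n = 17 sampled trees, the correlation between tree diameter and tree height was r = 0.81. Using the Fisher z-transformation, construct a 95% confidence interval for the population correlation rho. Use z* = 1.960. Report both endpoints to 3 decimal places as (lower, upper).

z_r = atanh(0.81) = 1.127029;  SE = 1/√(n−3) = 1/√14 = 0.267261
z-limits: 1.127029 ± 1.960·0.267261 = 1.127029 ± 0.523832 = [0.603197, 1.650861]
ρ-limits: (tanh 0.603197, tanh 1.650861) = (0.539, 0.929)

(0.539, 0.929)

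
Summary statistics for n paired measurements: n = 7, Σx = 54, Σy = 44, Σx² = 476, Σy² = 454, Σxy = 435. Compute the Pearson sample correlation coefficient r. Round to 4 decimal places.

Numerator: nΣxy − (Σx)(Σy) = 7·435 − (54)(44) = 669
Denominator: √[(nΣx²−(Σx)²)(nΣy²−(Σy)²)]
  nΣx²−(Σx)² = 7·476 − 2916 = 416;  nΣy²−(Σy)² = 7·454 − 1936 = 1242
  √(416·1242) = √516672 = 718.7990
r = 669 / 718.7990 = 0.9307

0.9307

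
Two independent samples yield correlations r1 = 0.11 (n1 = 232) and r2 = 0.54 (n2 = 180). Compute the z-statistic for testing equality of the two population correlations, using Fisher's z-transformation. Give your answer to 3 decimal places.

-4.933

Fisher z-transforms: z1 = atanh(0.11) = 0.110447, z2 = atanh(0.54) = 0.604156; difference d = -0.493709
Var(d) = 1/229 + 1/177 = 0.0043668 + 0.0056497 = 0.0100165
z = d/√Var(d) = -0.493709 / √0.0100165 = -0.493709 / 0.100082 = -4.933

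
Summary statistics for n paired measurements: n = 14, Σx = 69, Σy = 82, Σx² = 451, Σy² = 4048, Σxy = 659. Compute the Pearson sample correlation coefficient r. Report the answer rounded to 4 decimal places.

S_xy = nΣxy − ΣxΣy = 14·659 − 69·82 = 9226 − 5658 = 3568
S_xx = nΣx² − (Σx)² = 14·451 − 69² = 6314 − 4761 = 1553
S_yy = nΣy² − (Σy)² = 14·4048 − 82² = 56672 − 6724 = 49948
r = S_xy / √(S_xx·S_yy) = 3568 / √(1553·49948) = 3568 / √77569244 = 3568 / 8807.3403 = 0.4051

0.4051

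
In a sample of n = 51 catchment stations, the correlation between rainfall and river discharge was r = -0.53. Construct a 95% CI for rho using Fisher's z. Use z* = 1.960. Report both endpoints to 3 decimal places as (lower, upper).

(-0.703, -0.298)

z_r = atanh(-0.53) = -0.590145;  SE = 1/√(n−3) = 1/√48 = 0.144338
z-limits: -0.590145 ± 1.960·0.144338 = -0.590145 ± 0.282902 = [-0.873047, -0.307243]
ρ-limits: (tanh -0.873047, tanh -0.307243) = (-0.703, -0.298)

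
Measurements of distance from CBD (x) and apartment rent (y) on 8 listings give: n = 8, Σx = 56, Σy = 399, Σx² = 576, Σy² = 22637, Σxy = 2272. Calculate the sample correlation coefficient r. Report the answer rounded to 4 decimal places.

Numerator: nΣxy − (Σx)(Σy) = 8·2272 − (56)(399) = -4168
Denominator: √[(nΣx²−(Σx)²)(nΣy²−(Σy)²)]
  nΣx²−(Σx)² = 8·576 − 3136 = 1472;  nΣy²−(Σy)² = 8·22637 − 159201 = 21895
  √(1472·21895) = √32229440 = 5677.0979
r = -4168 / 5677.0979 = -0.7342

-0.7342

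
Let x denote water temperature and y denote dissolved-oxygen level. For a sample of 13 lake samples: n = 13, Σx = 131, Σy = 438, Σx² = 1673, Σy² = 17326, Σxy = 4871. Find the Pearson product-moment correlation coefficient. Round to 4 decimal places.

0.4803

Numerator: nΣxy − (Σx)(Σy) = 13·4871 − (131)(438) = 5945
Denominator: √[(nΣx²−(Σx)²)(nΣy²−(Σy)²)]
  nΣx²−(Σx)² = 13·1673 − 17161 = 4588;  nΣy²−(Σy)² = 13·17326 − 191844 = 33394
  √(4588·33394) = √153211672 = 12377.8703
r = 5945 / 12377.8703 = 0.4803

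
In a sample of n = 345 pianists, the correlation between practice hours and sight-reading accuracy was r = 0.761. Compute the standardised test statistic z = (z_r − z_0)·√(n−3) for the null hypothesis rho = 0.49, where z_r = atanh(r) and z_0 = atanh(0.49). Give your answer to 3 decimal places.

8.554

z_r = atanh(0.761) = 0.998587,  z_0 = atanh(0.49) = 0.536060
SE = 1/√(n−3) = 1/√342 = 0.054074
z = (z_r − z_0)/SE = (0.998587 − 0.536060) / 0.054074 = 0.462527 / 0.054074 = 8.554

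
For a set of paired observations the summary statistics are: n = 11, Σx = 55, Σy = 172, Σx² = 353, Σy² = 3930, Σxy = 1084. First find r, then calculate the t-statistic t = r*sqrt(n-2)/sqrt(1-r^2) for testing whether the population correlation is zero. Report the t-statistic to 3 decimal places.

Numerator: nΣxy − (Σx)(Σy) = 11·1084 − (55)(172) = 2464
Denominator: √[(nΣx²−(Σx)²)(nΣy²−(Σy)²)]
  nΣx²−(Σx)² = 11·353 − 3025 = 858;  nΣy²−(Σy)² = 11·3930 − 29584 = 13646
  √(858·13646) = √11708268 = 3421.7346
r = 2464 / 3421.7346 = 0.7201
t = r·√(n−2)/√(1−r²) = 0.7201·√9 / √(1−0.518544) = 2.160300 / 0.693870 = 3.113

3.113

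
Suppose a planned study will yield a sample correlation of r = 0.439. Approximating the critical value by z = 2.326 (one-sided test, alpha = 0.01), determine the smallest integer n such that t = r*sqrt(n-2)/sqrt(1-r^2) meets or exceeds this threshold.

Need r·√(n−2)/√(1−r²) ≥ 2.326
√(n−2) ≥ 2.326·√(1−0.192721) / 0.439 = 2.326·0.898487 / 0.439 = 4.7605
n−2 ≥ 22.6624  ⇒  n ≥ 24.6624
Smallest integer n = 25

25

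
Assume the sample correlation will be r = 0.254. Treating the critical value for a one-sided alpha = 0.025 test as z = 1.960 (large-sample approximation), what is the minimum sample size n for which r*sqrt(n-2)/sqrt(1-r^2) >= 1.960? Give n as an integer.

58

r√(n−2)/√(1−r²) ≥ 1.960  ⇔  n−2 ≥ (1.960)²·(1−r²)/r²
(1−r²)/r² = (1−0.064516)/0.064516 = 14.5000
n ≥ 2 + 3.8416·14.5000 = 2 + 55.7032 = 57.7032
⌈57.7032⌉ = 58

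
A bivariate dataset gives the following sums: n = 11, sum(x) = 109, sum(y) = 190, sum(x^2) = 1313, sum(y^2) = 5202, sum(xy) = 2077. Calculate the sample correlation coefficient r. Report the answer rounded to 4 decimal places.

0.2905

S_xy = nΣxy − ΣxΣy = 11·2077 − 109·190 = 22847 − 20710 = 2137
S_xx = nΣx² − (Σx)² = 11·1313 − 109² = 14443 − 11881 = 2562
S_yy = nΣy² − (Σy)² = 11·5202 − 190² = 57222 − 36100 = 21122
r = S_xy / √(S_xx·S_yy) = 2137 / √(2562·21122) = 2137 / √54114564 = 2137 / 7356.2602 = 0.2905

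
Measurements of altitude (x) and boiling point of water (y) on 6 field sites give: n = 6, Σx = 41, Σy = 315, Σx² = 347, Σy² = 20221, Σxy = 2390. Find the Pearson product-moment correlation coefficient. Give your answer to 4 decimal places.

0.4787

Numerator: nΣxy − (Σx)(Σy) = 6·2390 − (41)(315) = 1425
Denominator: √[(nΣx²−(Σx)²)(nΣy²−(Σy)²)]
  nΣx²−(Σx)² = 6·347 − 1681 = 401;  nΣy²−(Σy)² = 6·20221 − 99225 = 22101
  √(401·22101) = √8862501 = 2976.9953
r = 1425 / 2976.9953 = 0.4787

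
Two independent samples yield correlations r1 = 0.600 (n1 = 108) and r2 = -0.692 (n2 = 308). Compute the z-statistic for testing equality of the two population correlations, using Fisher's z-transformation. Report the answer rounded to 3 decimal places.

z1 = atanh(0.600) = 0.693147,  z2 = atanh(-0.692) = -0.851783
SE = √(1/(n1−3) + 1/(n2−3)) = √(1/105 + 1/305) = √(0.0095238 + 0.0032787) = √0.0128025 = 0.113148
z = (z1 − z2)/SE = (0.693147 − (-0.851783)) / 0.113148 = 1.544930 / 0.113148 = 13.654

13.654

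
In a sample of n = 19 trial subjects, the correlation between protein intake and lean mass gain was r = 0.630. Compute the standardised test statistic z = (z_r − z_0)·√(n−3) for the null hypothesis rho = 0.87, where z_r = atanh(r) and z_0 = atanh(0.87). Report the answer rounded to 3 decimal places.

Fisher z: atanh(0.630) = 0.741416, atanh(0.87) = 1.333080
z = (z_r − z_0)·√(n−3) = (0.741416 − 1.333080)·√16 = -0.591664 · 4.000000 = -2.367

-2.367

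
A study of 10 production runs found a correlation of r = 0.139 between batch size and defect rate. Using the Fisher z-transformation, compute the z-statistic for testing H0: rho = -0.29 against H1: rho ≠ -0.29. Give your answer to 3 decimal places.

Fisher z: atanh(0.139) = 0.139906, atanh(-0.29) = -0.298566
z = (z_r − z_0)·√(n−3) = (0.139906 − (-0.298566))·√7 = 0.438472 · 2.645751 = 1.160

1.160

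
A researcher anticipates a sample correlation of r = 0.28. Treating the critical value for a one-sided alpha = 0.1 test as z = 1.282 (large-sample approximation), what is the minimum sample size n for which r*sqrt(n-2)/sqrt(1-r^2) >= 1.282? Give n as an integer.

r√(n−2)/√(1−r²) ≥ 1.282  ⇔  n−2 ≥ (1.282)²·(1−r²)/r²
(1−r²)/r² = (1−0.0784)/0.0784 = 11.7551
n ≥ 2 + 1.643524·11.7551 = 2 + 19.3198 = 21.3198
⌈21.3198⌉ = 22

22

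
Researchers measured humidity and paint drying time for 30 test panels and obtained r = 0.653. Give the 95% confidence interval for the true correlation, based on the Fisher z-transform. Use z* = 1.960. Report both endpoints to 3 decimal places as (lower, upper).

Fisher z: z_r = atanh(r) = ½·ln((1+0.653)/(1−0.653)) = 0.780511
SE(z) = 1/√(n−3) = 1/√27 = 0.192450
95% ⇒ z* = 1.960; margin = 1.960·0.192450 = 0.377202
CI on z-scale: (0.403309, 1.157713)
Back-transform: tanh(0.403309) = 0.382777, tanh(1.157713) = 0.820293

(0.383, 0.820)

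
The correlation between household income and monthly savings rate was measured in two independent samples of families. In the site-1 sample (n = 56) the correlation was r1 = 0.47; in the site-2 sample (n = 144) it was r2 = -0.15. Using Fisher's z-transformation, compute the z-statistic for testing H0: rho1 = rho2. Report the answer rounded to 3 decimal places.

4.104

z1 = atanh(0.47) = 0.510070,  z2 = atanh(-0.15) = -0.151140
SE = √(1/(n1−3) + 1/(n2−3)) = √(1/53 + 1/141) = √(0.0188679 + 0.0070922) = √0.0259601 = 0.161121
z = (z1 − z2)/SE = (0.510070 − (-0.151140)) / 0.161121 = 0.661210 / 0.161121 = 4.104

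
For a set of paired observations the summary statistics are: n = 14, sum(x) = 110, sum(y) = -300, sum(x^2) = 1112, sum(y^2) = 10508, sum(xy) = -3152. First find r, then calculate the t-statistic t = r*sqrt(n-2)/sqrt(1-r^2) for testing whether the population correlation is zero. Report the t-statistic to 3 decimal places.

Numerator: nΣxy − (Σx)(Σy) = 14·(-3152) − (110)(-300) = -11128
Denominator: √[(nΣx²−(Σx)²)(nΣy²−(Σy)²)]
  nΣx²−(Σx)² = 14·1112 − 12100 = 3468;  nΣy²−(Σy)² = 14·10508 − 90000 = 57112
  √(3468·57112) = √198064416 = 14073.5360
r = -11128 / 14073.5360 = -0.7907
t = r·√(n−2)/√(1−r²) = -0.7907·√12 / √(1−0.625206) = -2.739065 / 0.612204 = -4.474

-4.474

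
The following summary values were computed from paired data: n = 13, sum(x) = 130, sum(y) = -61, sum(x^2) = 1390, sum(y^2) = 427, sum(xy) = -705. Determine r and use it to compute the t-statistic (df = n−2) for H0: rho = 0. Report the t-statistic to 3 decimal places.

-5.219

S_xy = nΣxy − ΣxΣy = 13·(-705) − 130·(-61) = -9165 − (-7930) = -1235
S_xx = nΣx² − (Σx)² = 13·1390 − 130² = 18070 − 16900 = 1170
S_yy = nΣy² − (Σy)² = 13·427 − (-61)² = 5551 − 3721 = 1830
r = S_xy / √(S_xx·S_yy) = -1235 / √(1170·1830) = -1235 / √2141100 = -1235 / 1463.2498 = -0.8440
t = r·√(n−2)/√(1−r²) = -0.8440·√11 / √(1−0.712336) = -2.799231 / 0.536343 = -5.219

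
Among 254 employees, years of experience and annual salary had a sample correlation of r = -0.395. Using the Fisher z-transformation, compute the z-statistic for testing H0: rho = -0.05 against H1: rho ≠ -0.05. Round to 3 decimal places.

-5.825

z_r = atanh(-0.395) = -0.417711,  z_0 = atanh(-0.05) = -0.050042
SE = 1/√(n−3) = 1/√251 = 0.063119
z = (z_r − z_0)/SE = (-0.417711 − (-0.050042)) / 0.063119 = -0.367669 / 0.063119 = -5.825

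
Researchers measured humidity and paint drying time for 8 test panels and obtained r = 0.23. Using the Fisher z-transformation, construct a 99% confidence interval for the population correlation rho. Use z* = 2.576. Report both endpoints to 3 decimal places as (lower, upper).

z_r = atanh(0.23) = 0.234189;  SE = 1/√(n−3) = 1/√5 = 0.447214
z-limits: 0.234189 ± 2.576·0.447214 = 0.234189 ± 1.152023 = [-0.917834, 1.386212]
ρ-limits: (tanh -0.917834, tanh 1.386212) = (-0.725, 0.882)

(-0.725, 0.882)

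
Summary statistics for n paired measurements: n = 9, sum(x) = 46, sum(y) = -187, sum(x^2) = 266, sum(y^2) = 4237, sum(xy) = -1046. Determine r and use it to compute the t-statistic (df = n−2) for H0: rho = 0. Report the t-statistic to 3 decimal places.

Numerator: nΣxy − (Σx)(Σy) = 9·(-1046) − (46)(-187) = -812
Denominator: √[(nΣx²−(Σx)²)(nΣy²−(Σy)²)]
  nΣx²−(Σx)² = 9·266 − 2116 = 278;  nΣy²−(Σy)² = 9·4237 − 34969 = 3164
  √(278·3164) = √879592 = 937.8657
r = -812 / 937.8657 = -0.8658
t = r·√(n−2)/√(1−r²) = -0.8658·√7 / √(1−0.749610) = -2.290691 / 0.500390 = -4.578

-4.578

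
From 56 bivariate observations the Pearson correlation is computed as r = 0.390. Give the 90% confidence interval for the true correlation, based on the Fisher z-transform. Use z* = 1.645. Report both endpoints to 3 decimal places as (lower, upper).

Fisher z: z_r = atanh(r) = ½·ln((1+0.390)/(1−0.390)) = 0.411800
SE(z) = 1/√(n−3) = 1/√53 = 0.137361
90% ⇒ z* = 1.645; margin = 1.645·0.137361 = 0.225959
CI on z-scale: (0.185841, 0.637759)
Back-transform: tanh(0.185841) = 0.183731, tanh(0.637759) = 0.563372

(0.184, 0.563)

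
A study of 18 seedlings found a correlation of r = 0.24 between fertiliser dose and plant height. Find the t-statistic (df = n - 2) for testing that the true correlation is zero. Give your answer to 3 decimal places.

0.989

t = r·√(n−2) / √(1−r²) with r = 0.24, n = 18
  = 0.24·√16 / √(1 − 0.0576)
  = 0.24·4.000000 / 0.970773
  = 0.960000 / 0.970773 = 0.989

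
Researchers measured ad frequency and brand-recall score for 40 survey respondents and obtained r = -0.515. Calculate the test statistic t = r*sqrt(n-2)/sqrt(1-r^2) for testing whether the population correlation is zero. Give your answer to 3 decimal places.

t = r·√(n−2) / √(1−r²) with r = -0.515, n = 40
  = -0.515·√38 / √(1 − 0.265225)
  = -0.515·6.164414 / 0.857190
  = -3.174673 / 0.857190 = -3.704

-3.704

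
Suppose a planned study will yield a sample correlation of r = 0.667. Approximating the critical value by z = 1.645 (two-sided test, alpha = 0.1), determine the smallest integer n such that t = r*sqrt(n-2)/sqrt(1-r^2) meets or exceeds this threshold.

6

Need r·√(n−2)/√(1−r²) ≥ 1.645
√(n−2) ≥ 1.645·√(1−0.444889) / 0.667 = 1.645·0.745058 / 0.667 = 1.8375
n−2 ≥ 3.3764  ⇒  n ≥ 5.3764
Smallest integer n = 6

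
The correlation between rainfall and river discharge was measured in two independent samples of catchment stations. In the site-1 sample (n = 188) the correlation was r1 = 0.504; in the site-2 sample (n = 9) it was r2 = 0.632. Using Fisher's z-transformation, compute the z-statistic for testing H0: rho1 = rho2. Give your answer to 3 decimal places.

z1 = atanh(0.504) = 0.554654,  z2 = atanh(0.632) = 0.744739
SE = √(1/(n1−3) + 1/(n2−3)) = √(1/185 + 1/6) = √(0.0054054 + 0.1666667) = √0.1720721 = 0.414816
z = (z1 − z2)/SE = (0.554654 − 0.744739) / 0.414816 = -0.190085 / 0.414816 = -0.458

-0.458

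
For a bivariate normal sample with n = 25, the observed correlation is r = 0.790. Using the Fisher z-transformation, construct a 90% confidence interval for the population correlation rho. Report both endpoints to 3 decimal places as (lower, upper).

(0.617, 0.890)

z_r = atanh(0.790) = 1.071432;  SE = 1/√(n−3) = 1/√22 = 0.213201
z-limits: 1.071432 ± 1.645·0.213201 = 1.071432 ± 0.350716 = [0.720716, 1.422148]
ρ-limits: (tanh 0.720716, tanh 1.422148) = (0.617, 0.890)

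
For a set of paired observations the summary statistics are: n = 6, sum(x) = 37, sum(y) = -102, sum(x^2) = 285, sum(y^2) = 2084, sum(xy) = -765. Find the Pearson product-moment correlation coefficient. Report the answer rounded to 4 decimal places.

S_xy = nΣxy − ΣxΣy = 6·(-765) − 37·(-102) = -4590 − (-3774) = -816
S_xx = nΣx² − (Σx)² = 6·285 − 37² = 1710 − 1369 = 341
S_yy = nΣy² − (Σy)² = 6·2084 − (-102)² = 12504 − 10404 = 2100
r = S_xy / √(S_xx·S_yy) = -816 / √(341·2100) = -816 / √716100 = -816 / 846.2269 = -0.9643

-0.9643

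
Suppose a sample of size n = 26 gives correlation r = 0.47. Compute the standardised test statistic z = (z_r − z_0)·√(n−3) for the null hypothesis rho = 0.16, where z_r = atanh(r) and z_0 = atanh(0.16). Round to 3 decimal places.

1.672

Fisher z: atanh(0.47) = 0.510070, atanh(0.16) = 0.161387
z = (z_r − z_0)·√(n−3) = (0.510070 − 0.161387)·√23 = 0.348683 · 4.795832 = 1.672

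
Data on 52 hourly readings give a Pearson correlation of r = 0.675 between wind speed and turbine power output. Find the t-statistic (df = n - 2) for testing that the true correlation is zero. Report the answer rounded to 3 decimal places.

1 − r² = 1 − 0.455625 = 0.544375;  √(1−r²) = 0.737818
√(n−2) = √50 = 7.071068
t = r·√(n−2)/√(1−r²) = 0.675 · 7.071068 / 0.737818 = 6.469

6.469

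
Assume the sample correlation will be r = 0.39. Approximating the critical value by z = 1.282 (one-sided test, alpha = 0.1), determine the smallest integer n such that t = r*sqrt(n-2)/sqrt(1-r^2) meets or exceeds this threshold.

Need r·√(n−2)/√(1−r²) ≥ 1.282
√(n−2) ≥ 1.282·√(1−0.1521) / 0.39 = 1.282·0.920815 / 0.39 = 3.0269
n−2 ≥ 9.1621  ⇒  n ≥ 11.1621
Smallest integer n = 12

12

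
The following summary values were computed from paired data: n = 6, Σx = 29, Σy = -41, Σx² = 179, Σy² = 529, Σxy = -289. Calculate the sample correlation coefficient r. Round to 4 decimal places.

-0.9240

S_xy = nΣxy − ΣxΣy = 6·(-289) − 29·(-41) = -1734 − (-1189) = -545
S_xx = nΣx² − (Σx)² = 6·179 − 29² = 1074 − 841 = 233
S_yy = nΣy² − (Σy)² = 6·529 − (-41)² = 3174 − 1681 = 1493
r = S_xy / √(S_xx·S_yy) = -545 / √(233·1493) = -545 / √347869 = -545 / 589.8042 = -0.9240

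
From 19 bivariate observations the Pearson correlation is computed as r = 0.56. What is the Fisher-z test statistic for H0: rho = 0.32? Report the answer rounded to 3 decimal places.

1.205

Fisher z: atanh(0.56) = 0.632833, atanh(0.32) = 0.331647
z = (z_r − z_0)·√(n−3) = (0.632833 − 0.331647)·√16 = 0.301186 · 4.000000 = 1.205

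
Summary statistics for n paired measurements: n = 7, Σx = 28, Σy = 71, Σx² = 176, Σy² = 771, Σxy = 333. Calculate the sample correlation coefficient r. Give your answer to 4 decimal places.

S_xy = nΣxy − ΣxΣy = 7·333 − 28·71 = 2331 − 1988 = 343
S_xx = nΣx² − (Σx)² = 7·176 − 28² = 1232 − 784 = 448
S_yy = nΣy² − (Σy)² = 7·771 − 71² = 5397 − 5041 = 356
r = S_xy / √(S_xx·S_yy) = 343 / √(448·356) = 343 / √159488 = 343 / 399.3595 = 0.8589

0.8589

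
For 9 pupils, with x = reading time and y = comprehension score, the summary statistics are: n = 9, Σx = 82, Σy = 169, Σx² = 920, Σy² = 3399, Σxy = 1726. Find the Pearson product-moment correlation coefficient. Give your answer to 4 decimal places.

0.9430

Numerator: nΣxy − (Σx)(Σy) = 9·1726 − (82)(169) = 1676
Denominator: √[(nΣx²−(Σx)²)(nΣy²−(Σy)²)]
  nΣx²−(Σx)² = 9·920 − 6724 = 1556;  nΣy²−(Σy)² = 9·3399 − 28561 = 2030
  √(1556·2030) = √3158680 = 1777.2676
r = 1676 / 1777.2676 = 0.9430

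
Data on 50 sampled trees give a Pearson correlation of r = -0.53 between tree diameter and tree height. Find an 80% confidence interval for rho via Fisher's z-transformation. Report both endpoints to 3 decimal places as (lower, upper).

(-0.651, -0.383)

Fisher z: z_r = atanh(r) = ½·ln((1+(-0.53))/(1−(-0.53))) = -0.590145
SE(z) = 1/√(n−3) = 1/√47 = 0.145865
80% ⇒ z* = 1.282; margin = 1.282·0.145865 = 0.186999
CI on z-scale: (-0.777144, -0.403146)
Back-transform: tanh(-0.777144) = -0.651064, tanh(-0.403146) = -0.382638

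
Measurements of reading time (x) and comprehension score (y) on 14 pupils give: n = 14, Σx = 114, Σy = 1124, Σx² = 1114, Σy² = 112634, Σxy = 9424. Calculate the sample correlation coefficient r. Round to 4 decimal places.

S_xy = nΣxy − ΣxΣy = 14·9424 − 114·1124 = 131936 − 128136 = 3800
S_xx = nΣx² − (Σx)² = 14·1114 − 114² = 15596 − 12996 = 2600
S_yy = nΣy² − (Σy)² = 14·112634 − 1124² = 1576876 − 1263376 = 313500
r = S_xy / √(S_xx·S_yy) = 3800 / √(2600·313500) = 3800 / √815100000 = 3800 / 28549.9562 = 0.1331

0.1331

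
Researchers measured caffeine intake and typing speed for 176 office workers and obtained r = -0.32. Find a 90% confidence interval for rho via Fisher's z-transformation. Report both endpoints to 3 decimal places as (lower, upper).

z_r = atanh(-0.32) = -0.331647;  SE = 1/√(n−3) = 1/√173 = 0.076029
z-limits: -0.331647 ± 1.645·0.076029 = -0.331647 ± 0.125068 = [-0.456715, -0.206579]
ρ-limits: (tanh -0.456715, tanh -0.206579) = (-0.427, -0.204)

(-0.427, -0.204)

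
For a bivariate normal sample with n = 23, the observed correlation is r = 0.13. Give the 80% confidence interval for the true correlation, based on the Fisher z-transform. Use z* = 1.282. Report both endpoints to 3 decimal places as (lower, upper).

(-0.155, 0.395)

Fisher z: z_r = atanh(r) = ½·ln((1+0.13)/(1−0.13)) = 0.130740
SE(z) = 1/√(n−3) = 1/√20 = 0.223607
80% ⇒ z* = 1.282; margin = 1.282·0.223607 = 0.286664
CI on z-scale: (-0.155924, 0.417404)
Back-transform: tanh(-0.155924) = -0.154673, tanh(0.417404) = 0.394741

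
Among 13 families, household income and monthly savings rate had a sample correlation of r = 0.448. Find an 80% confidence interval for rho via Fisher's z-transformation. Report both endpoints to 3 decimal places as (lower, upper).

(0.077, 0.710)

Fisher z: z_r = atanh(r) = ½·ln((1+0.448)/(1−0.448)) = 0.482195
SE(z) = 1/√(n−3) = 1/√10 = 0.316228
80% ⇒ z* = 1.282; margin = 1.282·0.316228 = 0.405404
CI on z-scale: (0.076791, 0.887599)
Back-transform: tanh(0.076791) = 0.076640, tanh(0.887599) = 0.710206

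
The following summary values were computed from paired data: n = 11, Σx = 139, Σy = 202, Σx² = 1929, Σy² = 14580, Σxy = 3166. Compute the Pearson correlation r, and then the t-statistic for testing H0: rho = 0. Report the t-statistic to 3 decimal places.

S_xy = nΣxy − ΣxΣy = 11·3166 − 139·202 = 34826 − 28078 = 6748
S_xx = nΣx² − (Σx)² = 11·1929 − 139² = 21219 − 19321 = 1898
S_yy = nΣy² − (Σy)² = 11·14580 − 202² = 160380 − 40804 = 119576
r = S_xy / √(S_xx·S_yy) = 6748 / √(1898·119576) = 6748 / √226955248 = 6748 / 15065.0340 = 0.4479
t = r·√(n−2)/√(1−r²) = 0.4479·√9 / √(1−0.200614) = 1.343700 / 0.894084 = 1.503

1.503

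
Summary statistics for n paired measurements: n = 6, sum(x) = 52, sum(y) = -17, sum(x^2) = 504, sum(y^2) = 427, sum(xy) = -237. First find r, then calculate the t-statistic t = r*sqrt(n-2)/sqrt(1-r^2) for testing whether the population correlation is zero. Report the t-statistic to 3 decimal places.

Numerator: nΣxy − (Σx)(Σy) = 6·(-237) − (52)(-17) = -538
Denominator: √[(nΣx²−(Σx)²)(nΣy²−(Σy)²)]
  nΣx²−(Σx)² = 6·504 − 2704 = 320;  nΣy²−(Σy)² = 6·427 − 289 = 2273
  √(320·2273) = √727360 = 852.8540
r = -538 / 852.8540 = -0.6308
t = r·√(n−2)/√(1−r²) = -0.6308·√4 / √(1−0.397909) = -1.261600 / 0.775945 = -1.626

-1.626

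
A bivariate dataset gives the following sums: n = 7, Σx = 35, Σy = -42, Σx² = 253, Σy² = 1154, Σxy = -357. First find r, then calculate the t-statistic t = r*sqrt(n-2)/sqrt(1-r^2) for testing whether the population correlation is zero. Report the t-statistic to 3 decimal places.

S_xy = nΣxy − ΣxΣy = 7·(-357) − 35·(-42) = -2499 − (-1470) = -1029
S_xx = nΣx² − (Σx)² = 7·253 − 35² = 1771 − 1225 = 546
S_yy = nΣy² − (Σy)² = 7·1154 − (-42)² = 8078 − 1764 = 6314
r = S_xy / √(S_xx·S_yy) = -1029 / √(546·6314) = -1029 / √3447444 = -1029 / 1856.7294 = -0.5542
t = r·√(n−2)/√(1−r²) = -0.5542·√5 / √(1−0.307138) = -1.239229 / 0.832383 = -1.489

-1.489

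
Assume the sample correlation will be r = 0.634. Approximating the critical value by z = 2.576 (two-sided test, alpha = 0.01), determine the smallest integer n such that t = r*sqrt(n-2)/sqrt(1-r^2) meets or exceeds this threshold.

Need r·√(n−2)/√(1−r²) ≥ 2.576
√(n−2) ≥ 2.576·√(1−0.401956) / 0.634 = 2.576·0.773333 / 0.634 = 3.1421
n−2 ≥ 9.8728  ⇒  n ≥ 11.8728
Smallest integer n = 12

12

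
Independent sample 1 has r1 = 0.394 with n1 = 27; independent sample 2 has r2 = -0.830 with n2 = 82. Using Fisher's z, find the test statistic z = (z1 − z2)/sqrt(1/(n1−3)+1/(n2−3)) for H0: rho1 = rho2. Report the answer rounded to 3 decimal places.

6.885

z1 = atanh(0.394) = 0.416526,  z2 = atanh(-0.830) = -1.188136
SE = √(1/(n1−3) + 1/(n2−3)) = √(1/24 + 1/79) = √(0.0416667 + 0.0126582) = √0.0543249 = 0.233077
z = (z1 − z2)/SE = (0.416526 − (-1.188136)) / 0.233077 = 1.604662 / 0.233077 = 6.885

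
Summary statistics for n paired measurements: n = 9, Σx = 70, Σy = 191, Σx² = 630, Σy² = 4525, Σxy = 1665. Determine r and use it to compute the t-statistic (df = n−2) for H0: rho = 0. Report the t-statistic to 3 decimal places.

5.261

Numerator: nΣxy − (Σx)(Σy) = 9·1665 − (70)(191) = 1615
Denominator: √[(nΣx²−(Σx)²)(nΣy²−(Σy)²)]
  nΣx²−(Σx)² = 9·630 − 4900 = 770;  nΣy²−(Σy)² = 9·4525 − 36481 = 4244
  √(770·4244) = √3267880 = 1807.7279
r = 1615 / 1807.7279 = 0.8934
t = r·√(n−2)/√(1−r²) = 0.8934·√7 / √(1−0.798164) = 2.363714 / 0.449262 = 5.261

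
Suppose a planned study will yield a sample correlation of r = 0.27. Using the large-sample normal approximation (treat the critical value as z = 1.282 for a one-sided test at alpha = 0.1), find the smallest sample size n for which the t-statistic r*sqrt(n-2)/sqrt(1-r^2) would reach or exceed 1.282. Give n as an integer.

Need r·√(n−2)/√(1−r²) ≥ 1.282
√(n−2) ≥ 1.282·√(1−0.0729) / 0.27 = 1.282·0.962860 / 0.27 = 4.5718
n−2 ≥ 20.9014  ⇒  n ≥ 22.9014
Smallest integer n = 23

23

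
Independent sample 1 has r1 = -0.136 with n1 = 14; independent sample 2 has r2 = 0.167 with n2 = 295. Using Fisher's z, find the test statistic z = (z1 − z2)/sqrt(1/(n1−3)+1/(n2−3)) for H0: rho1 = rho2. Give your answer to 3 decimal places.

z1 = atanh(-0.136) = -0.136848,  z2 = atanh(0.167) = 0.168579
SE = √(1/(n1−3) + 1/(n2−3)) = √(1/11 + 1/292) = √(0.0909091 + 0.0034247) = √0.0943338 = 0.307138
z = (z1 − z2)/SE = (-0.136848 − 0.168579) / 0.307138 = -0.305427 / 0.307138 = -0.994

-0.994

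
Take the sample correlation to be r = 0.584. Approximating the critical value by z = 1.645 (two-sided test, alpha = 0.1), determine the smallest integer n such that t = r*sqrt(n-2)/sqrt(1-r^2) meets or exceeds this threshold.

r√(n−2)/√(1−r²) ≥ 1.645  ⇔  n−2 ≥ (1.645)²·(1−r²)/r²
(1−r²)/r² = (1−0.341056)/0.341056 = 1.9321
n ≥ 2 + 2.706025·1.9321 = 2 + 5.2283 = 7.2283
⌈7.2283⌉ = 8

8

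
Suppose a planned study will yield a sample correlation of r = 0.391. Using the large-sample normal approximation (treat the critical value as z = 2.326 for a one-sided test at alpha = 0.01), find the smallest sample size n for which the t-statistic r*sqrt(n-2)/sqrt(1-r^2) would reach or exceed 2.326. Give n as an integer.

32

r√(n−2)/√(1−r²) ≥ 2.326  ⇔  n−2 ≥ (2.326)²·(1−r²)/r²
(1−r²)/r² = (1−0.152881)/0.152881 = 5.5410
n ≥ 2 + 5.410276·5.5410 = 2 + 29.9783 = 31.9783
⌈31.9783⌉ = 32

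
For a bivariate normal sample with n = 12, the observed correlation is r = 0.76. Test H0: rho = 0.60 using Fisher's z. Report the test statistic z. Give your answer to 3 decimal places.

0.909

Fisher z: atanh(0.76) = 0.996215, atanh(0.60) = 0.693147
z = (z_r − z_0)·√(n−3) = (0.996215 − 0.693147)·√9 = 0.303068 · 3.000000 = 0.909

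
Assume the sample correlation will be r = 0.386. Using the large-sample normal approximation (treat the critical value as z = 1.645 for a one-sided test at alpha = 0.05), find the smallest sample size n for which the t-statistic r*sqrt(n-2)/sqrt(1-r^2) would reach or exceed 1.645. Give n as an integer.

r√(n−2)/√(1−r²) ≥ 1.645  ⇔  n−2 ≥ (1.645)²·(1−r²)/r²
(1−r²)/r² = (1−0.148996)/0.148996 = 5.7116
n ≥ 2 + 2.706025·5.7116 = 2 + 15.4557 = 17.4557
⌈17.4557⌉ = 18

18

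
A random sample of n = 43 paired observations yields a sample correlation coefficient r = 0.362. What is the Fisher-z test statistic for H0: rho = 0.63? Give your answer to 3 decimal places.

-2.291

Fisher z: atanh(0.362) = 0.379186, atanh(0.63) = 0.741416
z = (z_r − z_0)·√(n−3) = (0.379186 − 0.741416)·√40 = -0.362230 · 6.324555 = -2.291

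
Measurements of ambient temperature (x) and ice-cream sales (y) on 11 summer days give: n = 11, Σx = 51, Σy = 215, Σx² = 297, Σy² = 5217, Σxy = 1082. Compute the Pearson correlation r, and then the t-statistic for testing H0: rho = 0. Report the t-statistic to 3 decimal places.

Numerator: nΣxy − (Σx)(Σy) = 11·1082 − (51)(215) = 937
Denominator: √[(nΣx²−(Σx)²)(nΣy²−(Σy)²)]
  nΣx²−(Σx)² = 11·297 − 2601 = 666;  nΣy²−(Σy)² = 11·5217 − 46225 = 11162
  √(666·11162) = √7433892 = 2726.5165
r = 937 / 2726.5165 = 0.3437
t = r·√(n−2)/√(1−r²) = 0.3437·√9 / √(1−0.118130) = 1.031100 / 0.939079 = 1.098

1.098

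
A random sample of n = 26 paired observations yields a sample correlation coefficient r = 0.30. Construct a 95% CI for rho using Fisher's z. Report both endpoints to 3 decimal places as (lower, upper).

(-0.099, 0.616)

Fisher z: z_r = atanh(r) = ½·ln((1+0.30)/(1−0.30)) = 0.309520
SE(z) = 1/√(n−3) = 1/√23 = 0.208514
95% ⇒ z* = 1.960; margin = 1.960·0.208514 = 0.408687
CI on z-scale: (-0.099167, 0.718207)
Back-transform: tanh(-0.099167) = -0.098843, tanh(0.718207) = 0.615797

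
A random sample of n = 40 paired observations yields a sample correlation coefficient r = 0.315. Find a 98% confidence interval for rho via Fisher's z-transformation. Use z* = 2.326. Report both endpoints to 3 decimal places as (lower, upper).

(-0.056, 0.610)

z_r = atanh(0.315) = 0.326087;  SE = 1/√(n−3) = 1/√37 = 0.164399
z-limits: 0.326087 ± 2.326·0.164399 = 0.326087 ± 0.382392 = [-0.056305, 0.708479]
ρ-limits: (tanh -0.056305, tanh 0.708479) = (-0.056, 0.610)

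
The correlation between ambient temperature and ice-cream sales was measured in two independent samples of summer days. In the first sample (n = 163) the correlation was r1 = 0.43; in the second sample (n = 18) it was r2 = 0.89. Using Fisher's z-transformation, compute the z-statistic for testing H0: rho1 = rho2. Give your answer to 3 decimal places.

Fisher z-transforms: z1 = atanh(0.43) = 0.459897, z2 = atanh(0.89) = 1.421926; difference d = -0.962029
Var(d) = 1/160 + 1/15 = 0.0062500 + 0.0666667 = 0.0729167
z = d/√Var(d) = -0.962029 / √0.0729167 = -0.962029 / 0.270031 = -3.563

-3.563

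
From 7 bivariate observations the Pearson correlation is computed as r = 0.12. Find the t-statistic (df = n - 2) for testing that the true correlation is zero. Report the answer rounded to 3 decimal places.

t = r·√(n−2) / √(1−r²) with r = 0.12, n = 7
  = 0.12·√5 / √(1 − 0.0144)
  = 0.12·2.236068 / 0.992774
  = 0.268328 / 0.992774 = 0.270

0.270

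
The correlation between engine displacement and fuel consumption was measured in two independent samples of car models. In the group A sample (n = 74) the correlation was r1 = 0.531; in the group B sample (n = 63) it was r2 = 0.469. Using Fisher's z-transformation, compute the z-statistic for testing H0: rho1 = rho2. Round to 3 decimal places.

Fisher z-transforms: z1 = atanh(0.531) = 0.591537, z2 = atanh(0.469) = 0.508788; difference d = 0.082749
Var(d) = 1/71 + 1/60 = 0.0140845 + 0.0166667 = 0.0307512
z = d/√Var(d) = 0.082749 / √0.0307512 = 0.082749 / 0.175360 = 0.472

0.472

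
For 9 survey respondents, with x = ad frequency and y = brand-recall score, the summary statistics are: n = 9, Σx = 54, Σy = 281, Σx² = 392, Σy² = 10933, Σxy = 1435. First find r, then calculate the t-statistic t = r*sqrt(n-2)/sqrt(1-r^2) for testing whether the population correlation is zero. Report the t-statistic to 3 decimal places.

-2.293

S_xy = nΣxy − ΣxΣy = 9·1435 − 54·281 = 12915 − 15174 = -2259
S_xx = nΣx² − (Σx)² = 9·392 − 54² = 3528 − 2916 = 612
S_yy = nΣy² − (Σy)² = 9·10933 − 281² = 98397 − 78961 = 19436
r = S_xy / √(S_xx·S_yy) = -2259 / √(612·19436) = -2259 / √11894832 = -2259 / 3448.8885 = -0.6550
t = r·√(n−2)/√(1−r²) = -0.6550·√7 / √(1−0.429025) = -1.732967 / 0.755629 = -2.293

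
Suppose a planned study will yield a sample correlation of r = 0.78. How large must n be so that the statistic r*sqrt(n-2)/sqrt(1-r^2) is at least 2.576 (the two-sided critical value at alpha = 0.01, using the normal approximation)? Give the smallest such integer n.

7

Need r·√(n−2)/√(1−r²) ≥ 2.576
√(n−2) ≥ 2.576·√(1−0.6084) / 0.78 = 2.576·0.625780 / 0.78 = 2.0667
n−2 ≥ 4.2712  ⇒  n ≥ 6.2712
Smallest integer n = 7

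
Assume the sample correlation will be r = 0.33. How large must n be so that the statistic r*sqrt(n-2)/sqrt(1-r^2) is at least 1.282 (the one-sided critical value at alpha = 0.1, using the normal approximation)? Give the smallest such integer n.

Need r·√(n−2)/√(1−r²) ≥ 1.282
√(n−2) ≥ 1.282·√(1−0.1089) / 0.33 = 1.282·0.943981 / 0.33 = 3.6672
n−2 ≥ 13.4484  ⇒  n ≥ 15.4484
Smallest integer n = 16

16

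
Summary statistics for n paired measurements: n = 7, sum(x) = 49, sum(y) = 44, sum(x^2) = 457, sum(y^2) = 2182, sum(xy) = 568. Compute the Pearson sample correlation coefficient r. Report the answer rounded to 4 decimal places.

Numerator: nΣxy − (Σx)(Σy) = 7·568 − (49)(44) = 1820
Denominator: √[(nΣx²−(Σx)²)(nΣy²−(Σy)²)]
  nΣx²−(Σx)² = 7·457 − 2401 = 798;  nΣy²−(Σy)² = 7·2182 − 1936 = 13338
  √(798·13338) = √10643724 = 3262.4721
r = 1820 / 3262.4721 = 0.5579

0.5579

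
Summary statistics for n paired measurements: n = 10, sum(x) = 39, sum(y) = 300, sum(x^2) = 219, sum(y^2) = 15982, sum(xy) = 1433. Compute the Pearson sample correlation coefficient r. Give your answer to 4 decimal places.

Numerator: nΣxy − (Σx)(Σy) = 10·1433 − (39)(300) = 2630
Denominator: √[(nΣx²−(Σx)²)(nΣy²−(Σy)²)]
  nΣx²−(Σx)² = 10·219 − 1521 = 669;  nΣy²−(Σy)² = 10·15982 − 90000 = 69820
  √(669·69820) = √46709580 = 6834.4407
r = 2630 / 6834.4407 = 0.3848

0.3848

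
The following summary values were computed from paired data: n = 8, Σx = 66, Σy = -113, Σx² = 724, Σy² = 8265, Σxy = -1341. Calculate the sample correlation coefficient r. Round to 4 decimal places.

S_xy = nΣxy − ΣxΣy = 8·(-1341) − 66·(-113) = -10728 − (-7458) = -3270
S_xx = nΣx² − (Σx)² = 8·724 − 66² = 5792 − 4356 = 1436
S_yy = nΣy² − (Σy)² = 8·8265 − (-113)² = 66120 − 12769 = 53351
r = S_xy / √(S_xx·S_yy) = -3270 / √(1436·53351) = -3270 / √76612036 = -3270 / 8752.8302 = -0.3736

-0.3736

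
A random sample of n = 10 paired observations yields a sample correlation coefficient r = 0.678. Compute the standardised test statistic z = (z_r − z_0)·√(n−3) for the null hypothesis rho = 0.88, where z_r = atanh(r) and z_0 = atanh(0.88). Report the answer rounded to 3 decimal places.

-1.456

z_r = atanh(0.678) = 0.825403,  z_0 = atanh(0.88) = 1.375768
SE = 1/√(n−3) = 1/√7 = 0.377964
z = (z_r − z_0)/SE = (0.825403 − 1.375768) / 0.377964 = -0.550365 / 0.377964 = -1.456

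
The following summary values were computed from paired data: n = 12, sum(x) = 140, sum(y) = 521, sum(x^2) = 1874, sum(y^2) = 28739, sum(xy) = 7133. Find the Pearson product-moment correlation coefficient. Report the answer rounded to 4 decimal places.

S_xy = nΣxy − ΣxΣy = 12·7133 − 140·521 = 85596 − 72940 = 12656
S_xx = nΣx² − (Σx)² = 12·1874 − 140² = 22488 − 19600 = 2888
S_yy = nΣy² − (Σy)² = 12·28739 − 521² = 344868 − 271441 = 73427
r = S_xy / √(S_xx·S_yy) = 12656 / √(2888·73427) = 12656 / √212057176 = 12656 / 14562.1831 = 0.8691

0.8691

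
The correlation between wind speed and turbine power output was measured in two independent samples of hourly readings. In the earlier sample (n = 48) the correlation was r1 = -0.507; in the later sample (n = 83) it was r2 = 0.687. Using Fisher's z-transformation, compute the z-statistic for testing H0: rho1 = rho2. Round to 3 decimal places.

-7.518

Fisher z-transforms: z1 = atanh(-0.507) = -0.558684, z2 = atanh(0.687) = 0.842252; difference d = -1.400936
Var(d) = 1/45 + 1/80 = 0.0222222 + 0.0125000 = 0.0347222
z = d/√Var(d) = -1.400936 / √0.0347222 = -1.400936 / 0.186339 = -7.518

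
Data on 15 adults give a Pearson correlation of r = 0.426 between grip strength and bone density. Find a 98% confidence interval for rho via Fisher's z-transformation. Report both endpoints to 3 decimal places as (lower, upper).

(-0.213, 0.810)

z_r = atanh(0.426) = 0.455000;  SE = 1/√(n−3) = 1/√12 = 0.288675
z-limits: 0.455000 ± 2.326·0.288675 = 0.455000 ± 0.671458 = [-0.216458, 1.126458]
ρ-limits: (tanh -0.216458, tanh 1.126458) = (-0.213, 0.810)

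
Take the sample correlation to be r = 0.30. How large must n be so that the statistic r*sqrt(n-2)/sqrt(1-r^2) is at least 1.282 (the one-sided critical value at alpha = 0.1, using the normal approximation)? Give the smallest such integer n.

Need r·√(n−2)/√(1−r²) ≥ 1.282
√(n−2) ≥ 1.282·√(1−0.0900) / 0.30 = 1.282·0.953939 / 0.30 = 4.0765
n−2 ≥ 16.6179  ⇒  n ≥ 18.6179
Smallest integer n = 19

19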